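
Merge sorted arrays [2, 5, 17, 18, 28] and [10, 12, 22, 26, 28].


Compare heads, take smaller each step.
Merged: [2, 5, 10, 12, 17, 18, 22, 26, 28, 28]


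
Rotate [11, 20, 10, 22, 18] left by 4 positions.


Left rotate by 4: [18, 11, 20, 10, 22]


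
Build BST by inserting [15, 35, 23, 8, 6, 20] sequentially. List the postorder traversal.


Root = 15; build tree by BST insertion.
Postorder traversal: [6, 8, 20, 23, 35, 15]


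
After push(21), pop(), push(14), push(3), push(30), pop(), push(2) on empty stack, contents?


push(21) -> [21]
pop() returns 21 -> []
push(14) -> [14]
push(3) -> [14, 3]
push(30) -> [14, 3, 30]
pop() returns 30 -> [14, 3]
push(2) -> [14, 3, 2]
Final stack (bottom to top): [14, 3, 2]


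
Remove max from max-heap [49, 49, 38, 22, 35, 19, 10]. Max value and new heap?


Max = 49
Replace root with last, heapify down
Resulting heap: [49, 35, 38, 22, 10, 19]


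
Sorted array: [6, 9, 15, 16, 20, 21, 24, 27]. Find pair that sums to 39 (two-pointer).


Two pointers: lo=0, hi=7
Found pair: (15, 24) summing to 39


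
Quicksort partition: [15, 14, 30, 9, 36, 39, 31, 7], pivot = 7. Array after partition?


Elements <= 7 go left of pivot.
Result: [7, 14, 30, 9, 36, 39, 31, 15], pivot at index 0


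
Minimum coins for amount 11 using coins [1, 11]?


dp[0]=0; dp[i]=1+min(dp[i-c] for c in coins)
...dp[6]=6, dp[7]=7, dp[8]=8, dp[9]=9, dp[10]=10, dp[11]=1
Minimum coins for 11 = 1


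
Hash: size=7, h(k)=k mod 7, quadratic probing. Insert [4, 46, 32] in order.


Insertions: 4->slot 4; 46->slot 5; 32->slot 1
Table: [None, 32, None, None, 4, 46, None]


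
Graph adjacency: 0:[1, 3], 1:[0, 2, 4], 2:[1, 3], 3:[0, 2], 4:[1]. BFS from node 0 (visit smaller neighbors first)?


BFS queue: start with [0]
Visit order: [0, 1, 3, 2, 4]


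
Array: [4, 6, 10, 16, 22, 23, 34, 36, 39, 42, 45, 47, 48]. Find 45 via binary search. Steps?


Search for 45:
[0,12] mid=6 arr[6]=34
[7,12] mid=9 arr[9]=42
[10,12] mid=11 arr[11]=47
[10,10] mid=10 arr[10]=45
Total: 4 comparisons


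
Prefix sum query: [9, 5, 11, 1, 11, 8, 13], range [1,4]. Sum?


Prefix sums: [0, 9, 14, 25, 26, 37, 45, 58]
Sum[1..4] = prefix[5] - prefix[1] = 37 - 9 = 28


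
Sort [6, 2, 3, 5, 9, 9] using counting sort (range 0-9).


Count array: [0, 0, 1, 1, 0, 1, 1, 0, 0, 2]
Reconstruct: [2, 3, 5, 6, 9, 9]


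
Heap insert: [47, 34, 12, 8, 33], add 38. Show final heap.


Append 38: [47, 34, 12, 8, 33, 38]
Bubble up: swap idx 5(38) with idx 2(12)
Result: [47, 34, 38, 8, 33, 12]


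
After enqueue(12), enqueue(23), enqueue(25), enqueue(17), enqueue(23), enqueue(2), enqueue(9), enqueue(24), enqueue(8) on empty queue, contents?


enqueue(12) -> [12]
enqueue(23) -> [12, 23]
enqueue(25) -> [12, 23, 25]
enqueue(17) -> [12, 23, 25, 17]
enqueue(23) -> [12, 23, 25, 17, 23]
enqueue(2) -> [12, 23, 25, 17, 23, 2]
enqueue(9) -> [12, 23, 25, 17, 23, 2, 9]
enqueue(24) -> [12, 23, 25, 17, 23, 2, 9, 24]
enqueue(8) -> [12, 23, 25, 17, 23, 2, 9, 24, 8]
Final queue (front to back): [12, 23, 25, 17, 23, 2, 9, 24, 8]


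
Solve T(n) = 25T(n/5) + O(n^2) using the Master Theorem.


a=25, b=5, c=2. log_5(25)=2 = c=2. Case 2: O(n^c log n) = O(n^2 log n)
Complexity: O(n^2 log n)


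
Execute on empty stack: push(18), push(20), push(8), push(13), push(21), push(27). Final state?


push(18) -> [18]
push(20) -> [18, 20]
push(8) -> [18, 20, 8]
push(13) -> [18, 20, 8, 13]
push(21) -> [18, 20, 8, 13, 21]
push(27) -> [18, 20, 8, 13, 21, 27]
Final stack (bottom to top): [18, 20, 8, 13, 21, 27]


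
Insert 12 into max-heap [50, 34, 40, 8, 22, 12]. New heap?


Append 12: [50, 34, 40, 8, 22, 12, 12]
Bubble up: no swaps needed
Result: [50, 34, 40, 8, 22, 12, 12]


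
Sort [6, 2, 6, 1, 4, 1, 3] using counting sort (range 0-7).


Count array: [0, 2, 1, 1, 1, 0, 2, 0]
Reconstruct: [1, 1, 2, 3, 4, 6, 6]


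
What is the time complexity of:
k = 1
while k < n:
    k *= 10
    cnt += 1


Per nesting level: O(log n) = O(log n)
Complexity: O(log n)


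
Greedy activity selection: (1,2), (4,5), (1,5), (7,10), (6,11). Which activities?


Greedy: pick earliest-ending, then skip overlaps.
Selected (3 activities): [(1, 2), (4, 5), (7, 10)]


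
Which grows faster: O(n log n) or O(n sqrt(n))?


linearithmic grows slower than n^1.5
O(n log n) is asymptotically smaller; O(n sqrt(n)) grows faster


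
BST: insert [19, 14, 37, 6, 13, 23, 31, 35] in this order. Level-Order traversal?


Root = 19; build tree by BST insertion.
Level-Order traversal: [19, 14, 37, 6, 23, 13, 31, 35]


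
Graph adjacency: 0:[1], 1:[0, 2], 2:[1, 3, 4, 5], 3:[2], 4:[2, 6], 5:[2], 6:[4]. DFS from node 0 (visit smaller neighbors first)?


DFS stack-based: start with [0]
Visit order: [0, 1, 2, 3, 4, 6, 5]


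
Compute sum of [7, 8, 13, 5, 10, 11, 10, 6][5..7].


Prefix sums: [0, 7, 15, 28, 33, 43, 54, 64, 70]
Sum[5..7] = prefix[8] - prefix[5] = 70 - 43 = 27


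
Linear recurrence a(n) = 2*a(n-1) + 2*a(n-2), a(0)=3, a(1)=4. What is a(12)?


Build bottom-up:
...a(10)=41440, a(11)=113216, a(12)=2*113216+2*41440=309312


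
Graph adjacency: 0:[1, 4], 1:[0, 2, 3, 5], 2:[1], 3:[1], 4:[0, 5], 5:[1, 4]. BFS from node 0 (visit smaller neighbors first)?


BFS queue: start with [0]
Visit order: [0, 1, 4, 2, 3, 5]


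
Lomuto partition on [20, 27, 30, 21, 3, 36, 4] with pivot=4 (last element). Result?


Elements <= 4 go left of pivot.
Result: [3, 4, 30, 21, 20, 36, 27], pivot at index 1


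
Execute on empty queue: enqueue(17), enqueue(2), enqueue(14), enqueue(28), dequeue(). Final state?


enqueue(17) -> [17]
enqueue(2) -> [17, 2]
enqueue(14) -> [17, 2, 14]
enqueue(28) -> [17, 2, 14, 28]
dequeue() returns 17 -> [2, 14, 28]
Final queue (front to back): [2, 14, 28]


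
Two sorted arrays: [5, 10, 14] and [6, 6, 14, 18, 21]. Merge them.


Compare heads, take smaller each step.
Merged: [5, 6, 6, 10, 14, 14, 18, 21]


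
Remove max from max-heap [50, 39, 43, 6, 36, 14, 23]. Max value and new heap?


Max = 50
Replace root with last, heapify down
Resulting heap: [43, 39, 23, 6, 36, 14]


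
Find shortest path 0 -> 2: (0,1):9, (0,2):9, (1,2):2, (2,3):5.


Dijkstra from 0:
Distances: {0: 0, 1: 9, 2: 9, 3: 14}
Shortest distance to 2 = 9, path = [0, 2]


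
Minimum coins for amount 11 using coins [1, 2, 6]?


dp[0]=0; dp[i]=1+min(dp[i-c] for c in coins)
...dp[6]=1, dp[7]=2, dp[8]=2, dp[9]=3, dp[10]=3, dp[11]=4
Minimum coins for 11 = 4


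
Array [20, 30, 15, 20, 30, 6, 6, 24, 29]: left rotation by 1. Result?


Left rotate by 1: [30, 15, 20, 30, 6, 6, 24, 29, 20]


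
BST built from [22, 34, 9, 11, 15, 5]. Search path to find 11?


BST root = 22
Search for 11: compare at each node
Path: [22, 9, 11]


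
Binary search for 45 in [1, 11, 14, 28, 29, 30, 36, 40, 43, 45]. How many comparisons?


Search for 45:
[0,9] mid=4 arr[4]=29
[5,9] mid=7 arr[7]=40
[8,9] mid=8 arr[8]=43
[9,9] mid=9 arr[9]=45
Total: 4 comparisons


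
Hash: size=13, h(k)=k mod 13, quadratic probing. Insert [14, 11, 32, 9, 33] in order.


Insertions: 14->slot 1; 11->slot 11; 32->slot 6; 9->slot 9; 33->slot 7
Table: [None, 14, None, None, None, None, 32, 33, None, 9, None, 11, None]


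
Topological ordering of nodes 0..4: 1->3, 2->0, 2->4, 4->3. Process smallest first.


Kahn's algorithm, process smallest node first
Order: [1, 2, 0, 4, 3]


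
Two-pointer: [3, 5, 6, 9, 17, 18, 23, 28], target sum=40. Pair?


Two pointers: lo=0, hi=7
Found pair: (17, 23) summing to 40


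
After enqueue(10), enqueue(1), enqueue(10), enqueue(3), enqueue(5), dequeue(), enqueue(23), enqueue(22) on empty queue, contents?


enqueue(10) -> [10]
enqueue(1) -> [10, 1]
enqueue(10) -> [10, 1, 10]
enqueue(3) -> [10, 1, 10, 3]
enqueue(5) -> [10, 1, 10, 3, 5]
dequeue() returns 10 -> [1, 10, 3, 5]
enqueue(23) -> [1, 10, 3, 5, 23]
enqueue(22) -> [1, 10, 3, 5, 23, 22]
Final queue (front to back): [1, 10, 3, 5, 23, 22]


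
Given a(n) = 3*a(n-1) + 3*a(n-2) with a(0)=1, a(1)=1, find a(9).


Build bottom-up:
...a(7)=4401, a(8)=16686, a(9)=3*16686+3*4401=63261


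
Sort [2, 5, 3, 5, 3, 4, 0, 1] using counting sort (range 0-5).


Count array: [1, 1, 1, 2, 1, 2]
Reconstruct: [0, 1, 2, 3, 3, 4, 5, 5]


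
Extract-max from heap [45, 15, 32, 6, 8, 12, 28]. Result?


Max = 45
Replace root with last, heapify down
Resulting heap: [32, 15, 28, 6, 8, 12]


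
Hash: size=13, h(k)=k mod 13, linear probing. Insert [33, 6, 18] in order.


Insertions: 33->slot 7; 6->slot 6; 18->slot 5
Table: [None, None, None, None, None, 18, 6, 33, None, None, None, None, None]


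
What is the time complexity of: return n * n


Analysis: constant-time operation, no loop
Complexity: O(1)


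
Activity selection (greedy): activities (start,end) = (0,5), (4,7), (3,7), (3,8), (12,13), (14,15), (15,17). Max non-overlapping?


Greedy: pick earliest-ending, then skip overlaps.
Selected (4 activities): [(0, 5), (12, 13), (14, 15), (15, 17)]


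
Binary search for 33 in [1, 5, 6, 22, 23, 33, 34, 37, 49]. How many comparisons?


Search for 33:
[0,8] mid=4 arr[4]=23
[5,8] mid=6 arr[6]=34
[5,5] mid=5 arr[5]=33
Total: 3 comparisons


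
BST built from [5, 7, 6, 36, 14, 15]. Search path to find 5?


BST root = 5
Search for 5: compare at each node
Path: [5]


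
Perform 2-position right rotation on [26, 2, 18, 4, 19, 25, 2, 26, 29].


Right rotate by 2: [26, 29, 26, 2, 18, 4, 19, 25, 2]


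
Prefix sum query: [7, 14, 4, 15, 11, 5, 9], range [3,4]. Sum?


Prefix sums: [0, 7, 21, 25, 40, 51, 56, 65]
Sum[3..4] = prefix[5] - prefix[3] = 51 - 25 = 26


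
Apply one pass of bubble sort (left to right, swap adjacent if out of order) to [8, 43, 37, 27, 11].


After one pass: [8, 37, 27, 11, 43]


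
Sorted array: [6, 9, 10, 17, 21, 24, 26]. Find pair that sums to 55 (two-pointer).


Two pointers: lo=0, hi=6
No pair sums to 55


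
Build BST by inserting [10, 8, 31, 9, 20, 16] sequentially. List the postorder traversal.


Root = 10; build tree by BST insertion.
Postorder traversal: [9, 8, 16, 20, 31, 10]


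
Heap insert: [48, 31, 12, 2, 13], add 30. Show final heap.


Append 30: [48, 31, 12, 2, 13, 30]
Bubble up: swap idx 5(30) with idx 2(12)
Result: [48, 31, 30, 2, 13, 12]


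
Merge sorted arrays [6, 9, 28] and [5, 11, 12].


Compare heads, take smaller each step.
Merged: [5, 6, 9, 11, 12, 28]


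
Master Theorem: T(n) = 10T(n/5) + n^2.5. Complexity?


a=10, b=5, c=2.5. log_5(10)=1.431 < c=2.5. Case 3: O(n^c) = O(n^2.500)
Complexity: O(n^2.500)


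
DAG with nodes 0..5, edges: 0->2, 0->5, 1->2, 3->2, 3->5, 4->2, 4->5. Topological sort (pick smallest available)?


Kahn's algorithm, process smallest node first
Order: [0, 1, 3, 4, 2, 5]


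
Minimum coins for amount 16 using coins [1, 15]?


dp[0]=0; dp[i]=1+min(dp[i-c] for c in coins)
...dp[11]=11, dp[12]=12, dp[13]=13, dp[14]=14, dp[15]=1, dp[16]=2
Minimum coins for 16 = 2


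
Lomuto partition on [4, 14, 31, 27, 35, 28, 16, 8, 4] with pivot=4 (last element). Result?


Elements <= 4 go left of pivot.
Result: [4, 4, 31, 27, 35, 28, 16, 8, 14], pivot at index 1


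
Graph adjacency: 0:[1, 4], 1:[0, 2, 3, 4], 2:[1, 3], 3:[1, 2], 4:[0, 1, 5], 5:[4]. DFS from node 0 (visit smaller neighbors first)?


DFS stack-based: start with [0]
Visit order: [0, 1, 2, 3, 4, 5]


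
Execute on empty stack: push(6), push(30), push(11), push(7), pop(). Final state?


push(6) -> [6]
push(30) -> [6, 30]
push(11) -> [6, 30, 11]
push(7) -> [6, 30, 11, 7]
pop() returns 7 -> [6, 30, 11]
Final stack (bottom to top): [6, 30, 11]


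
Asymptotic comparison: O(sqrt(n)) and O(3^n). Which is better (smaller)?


sublinear grows slower than exponential (base 3)
O(sqrt(n)) is asymptotically smaller; O(3^n) grows faster


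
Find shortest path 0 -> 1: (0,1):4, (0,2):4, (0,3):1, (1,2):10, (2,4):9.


Dijkstra from 0:
Distances: {0: 0, 1: 4, 2: 4, 3: 1, 4: 13}
Shortest distance to 1 = 4, path = [0, 1]


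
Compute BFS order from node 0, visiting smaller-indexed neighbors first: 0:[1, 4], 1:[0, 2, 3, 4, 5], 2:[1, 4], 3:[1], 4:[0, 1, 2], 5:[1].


BFS queue: start with [0]
Visit order: [0, 1, 4, 2, 3, 5]


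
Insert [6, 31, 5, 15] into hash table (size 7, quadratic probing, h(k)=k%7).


Insertions: 6->slot 6; 31->slot 3; 5->slot 5; 15->slot 1
Table: [None, 15, None, 31, None, 5, 6]


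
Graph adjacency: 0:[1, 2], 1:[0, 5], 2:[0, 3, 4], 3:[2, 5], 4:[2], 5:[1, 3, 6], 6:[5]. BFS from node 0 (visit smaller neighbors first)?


BFS queue: start with [0]
Visit order: [0, 1, 2, 5, 3, 4, 6]


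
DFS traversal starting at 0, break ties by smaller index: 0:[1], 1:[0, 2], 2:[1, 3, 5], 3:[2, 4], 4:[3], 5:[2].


DFS stack-based: start with [0]
Visit order: [0, 1, 2, 3, 4, 5]


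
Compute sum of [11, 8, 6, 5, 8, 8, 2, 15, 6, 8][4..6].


Prefix sums: [0, 11, 19, 25, 30, 38, 46, 48, 63, 69, 77]
Sum[4..6] = prefix[7] - prefix[4] = 48 - 30 = 18


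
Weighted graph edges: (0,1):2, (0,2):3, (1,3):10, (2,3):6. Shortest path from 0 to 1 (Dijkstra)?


Dijkstra from 0:
Distances: {0: 0, 1: 2, 2: 3, 3: 9}
Shortest distance to 1 = 2, path = [0, 1]


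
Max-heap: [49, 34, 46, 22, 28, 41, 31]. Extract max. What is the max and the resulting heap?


Max = 49
Replace root with last, heapify down
Resulting heap: [46, 34, 41, 22, 28, 31]


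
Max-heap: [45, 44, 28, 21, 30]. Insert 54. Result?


Append 54: [45, 44, 28, 21, 30, 54]
Bubble up: swap idx 5(54) with idx 2(28); swap idx 2(54) with idx 0(45)
Result: [54, 44, 45, 21, 30, 28]


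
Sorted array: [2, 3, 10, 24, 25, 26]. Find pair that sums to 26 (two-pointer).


Two pointers: lo=0, hi=5
Found pair: (2, 24) summing to 26


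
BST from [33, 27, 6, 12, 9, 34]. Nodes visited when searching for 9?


BST root = 33
Search for 9: compare at each node
Path: [33, 27, 6, 12, 9]


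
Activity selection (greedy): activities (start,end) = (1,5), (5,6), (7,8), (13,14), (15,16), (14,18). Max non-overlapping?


Greedy: pick earliest-ending, then skip overlaps.
Selected (5 activities): [(1, 5), (5, 6), (7, 8), (13, 14), (15, 16)]


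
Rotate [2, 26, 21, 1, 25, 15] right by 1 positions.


Right rotate by 1: [15, 2, 26, 21, 1, 25]


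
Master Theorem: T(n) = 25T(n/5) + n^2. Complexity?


a=25, b=5, c=2. log_5(25)=2 = c=2. Case 2: O(n^c log n) = O(n^2 log n)
Complexity: O(n^2 log n)


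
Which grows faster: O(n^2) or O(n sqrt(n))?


n^1.5 grows slower than quadratic
O(n sqrt(n)) is asymptotically smaller; O(n^2) grows faster


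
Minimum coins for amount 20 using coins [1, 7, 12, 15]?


dp[0]=0; dp[i]=1+min(dp[i-c] for c in coins)
...dp[15]=1, dp[16]=2, dp[17]=3, dp[18]=4, dp[19]=2, dp[20]=3
Minimum coins for 20 = 3


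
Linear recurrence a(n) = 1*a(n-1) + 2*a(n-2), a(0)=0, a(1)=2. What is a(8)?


Build bottom-up:
...a(6)=42, a(7)=86, a(8)=1*86+2*42=170


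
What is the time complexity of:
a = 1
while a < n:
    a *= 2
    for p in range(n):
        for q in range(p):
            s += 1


Per nesting level: O(log n) * O(n) * O(n) [triangular over p] = O(n^2 log n)
Complexity: O(n^2 log n)


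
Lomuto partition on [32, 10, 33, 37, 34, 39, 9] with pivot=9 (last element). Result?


Elements <= 9 go left of pivot.
Result: [9, 10, 33, 37, 34, 39, 32], pivot at index 0


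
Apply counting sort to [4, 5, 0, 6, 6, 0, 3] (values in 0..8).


Count array: [2, 0, 0, 1, 1, 1, 2, 0, 0]
Reconstruct: [0, 0, 3, 4, 5, 6, 6]


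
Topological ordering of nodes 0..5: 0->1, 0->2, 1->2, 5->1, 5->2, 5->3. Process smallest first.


Kahn's algorithm, process smallest node first
Order: [0, 4, 5, 1, 2, 3]


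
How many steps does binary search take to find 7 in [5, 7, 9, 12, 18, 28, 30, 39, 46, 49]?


Search for 7:
[0,9] mid=4 arr[4]=18
[0,3] mid=1 arr[1]=7
Total: 2 comparisons


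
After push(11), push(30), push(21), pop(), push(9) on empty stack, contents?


push(11) -> [11]
push(30) -> [11, 30]
push(21) -> [11, 30, 21]
pop() returns 21 -> [11, 30]
push(9) -> [11, 30, 9]
Final stack (bottom to top): [11, 30, 9]


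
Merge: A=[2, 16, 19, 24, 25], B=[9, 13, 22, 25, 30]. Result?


Compare heads, take smaller each step.
Merged: [2, 9, 13, 16, 19, 22, 24, 25, 25, 30]


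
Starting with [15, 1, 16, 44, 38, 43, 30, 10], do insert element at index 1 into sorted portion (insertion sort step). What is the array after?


After one pass: [1, 15, 16, 44, 38, 43, 30, 10]


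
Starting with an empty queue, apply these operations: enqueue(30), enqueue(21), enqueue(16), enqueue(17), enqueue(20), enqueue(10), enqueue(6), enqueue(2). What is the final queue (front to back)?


enqueue(30) -> [30]
enqueue(21) -> [30, 21]
enqueue(16) -> [30, 21, 16]
enqueue(17) -> [30, 21, 16, 17]
enqueue(20) -> [30, 21, 16, 17, 20]
enqueue(10) -> [30, 21, 16, 17, 20, 10]
enqueue(6) -> [30, 21, 16, 17, 20, 10, 6]
enqueue(2) -> [30, 21, 16, 17, 20, 10, 6, 2]
Final queue (front to back): [30, 21, 16, 17, 20, 10, 6, 2]


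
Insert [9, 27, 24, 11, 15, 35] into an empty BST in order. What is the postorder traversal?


Root = 9; build tree by BST insertion.
Postorder traversal: [15, 11, 24, 35, 27, 9]


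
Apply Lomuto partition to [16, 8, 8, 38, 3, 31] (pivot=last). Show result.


Elements <= 31 go left of pivot.
Result: [16, 8, 8, 3, 31, 38], pivot at index 4


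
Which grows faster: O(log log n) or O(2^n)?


double-logarithmic grows slower than exponential
O(log log n) is asymptotically smaller; O(2^n) grows faster


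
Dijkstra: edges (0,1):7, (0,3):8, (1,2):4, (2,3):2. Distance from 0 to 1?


Dijkstra from 0:
Distances: {0: 0, 1: 7, 2: 10, 3: 8}
Shortest distance to 1 = 7, path = [0, 1]


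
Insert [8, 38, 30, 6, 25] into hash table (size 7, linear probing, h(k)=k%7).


Insertions: 8->slot 1; 38->slot 3; 30->slot 2; 6->slot 6; 25->slot 4
Table: [None, 8, 30, 38, 25, None, 6]


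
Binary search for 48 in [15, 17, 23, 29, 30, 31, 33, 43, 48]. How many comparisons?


Search for 48:
[0,8] mid=4 arr[4]=30
[5,8] mid=6 arr[6]=33
[7,8] mid=7 arr[7]=43
[8,8] mid=8 arr[8]=48
Total: 4 comparisons


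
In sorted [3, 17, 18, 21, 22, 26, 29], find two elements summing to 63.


Two pointers: lo=0, hi=6
No pair sums to 63


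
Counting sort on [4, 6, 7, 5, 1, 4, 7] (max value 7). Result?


Count array: [0, 1, 0, 0, 2, 1, 1, 2]
Reconstruct: [1, 4, 4, 5, 6, 7, 7]


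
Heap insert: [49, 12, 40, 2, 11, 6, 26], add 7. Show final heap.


Append 7: [49, 12, 40, 2, 11, 6, 26, 7]
Bubble up: swap idx 7(7) with idx 3(2)
Result: [49, 12, 40, 7, 11, 6, 26, 2]


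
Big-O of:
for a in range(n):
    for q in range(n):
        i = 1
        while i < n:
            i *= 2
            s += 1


Per nesting level: O(n) * O(n) * O(log n) = O(n^2 log n)
Complexity: O(n^2 log n)


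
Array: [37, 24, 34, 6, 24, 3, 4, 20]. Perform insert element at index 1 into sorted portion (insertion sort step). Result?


After one pass: [24, 37, 34, 6, 24, 3, 4, 20]


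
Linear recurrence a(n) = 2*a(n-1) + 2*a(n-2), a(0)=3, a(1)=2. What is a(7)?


Build bottom-up:
...a(5)=184, a(6)=504, a(7)=2*504+2*184=1376


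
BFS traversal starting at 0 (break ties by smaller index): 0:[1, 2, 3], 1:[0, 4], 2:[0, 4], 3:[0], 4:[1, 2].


BFS queue: start with [0]
Visit order: [0, 1, 2, 3, 4]


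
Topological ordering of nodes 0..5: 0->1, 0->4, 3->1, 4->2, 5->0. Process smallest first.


Kahn's algorithm, process smallest node first
Order: [3, 5, 0, 1, 4, 2]


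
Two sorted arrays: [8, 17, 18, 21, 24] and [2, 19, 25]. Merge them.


Compare heads, take smaller each step.
Merged: [2, 8, 17, 18, 19, 21, 24, 25]


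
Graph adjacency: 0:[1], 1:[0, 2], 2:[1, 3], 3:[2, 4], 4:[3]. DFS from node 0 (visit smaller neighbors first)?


DFS stack-based: start with [0]
Visit order: [0, 1, 2, 3, 4]


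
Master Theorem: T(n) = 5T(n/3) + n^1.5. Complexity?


a=5, b=3, c=1.5. log_3(5)=1.465 < c=1.5. Case 3: O(n^c) = O(n^1.500)
Complexity: O(n^1.500)


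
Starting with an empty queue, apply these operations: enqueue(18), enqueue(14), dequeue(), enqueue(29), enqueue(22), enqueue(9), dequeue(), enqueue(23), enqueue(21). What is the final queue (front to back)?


enqueue(18) -> [18]
enqueue(14) -> [18, 14]
dequeue() returns 18 -> [14]
enqueue(29) -> [14, 29]
enqueue(22) -> [14, 29, 22]
enqueue(9) -> [14, 29, 22, 9]
dequeue() returns 14 -> [29, 22, 9]
enqueue(23) -> [29, 22, 9, 23]
enqueue(21) -> [29, 22, 9, 23, 21]
Final queue (front to back): [29, 22, 9, 23, 21]


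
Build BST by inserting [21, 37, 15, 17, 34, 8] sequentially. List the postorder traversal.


Root = 21; build tree by BST insertion.
Postorder traversal: [8, 17, 15, 34, 37, 21]


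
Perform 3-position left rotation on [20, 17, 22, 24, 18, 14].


Left rotate by 3: [24, 18, 14, 20, 17, 22]


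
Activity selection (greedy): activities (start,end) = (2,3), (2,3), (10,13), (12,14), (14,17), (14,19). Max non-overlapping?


Greedy: pick earliest-ending, then skip overlaps.
Selected (3 activities): [(2, 3), (10, 13), (14, 17)]


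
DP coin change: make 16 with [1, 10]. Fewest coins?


dp[0]=0; dp[i]=1+min(dp[i-c] for c in coins)
...dp[11]=2, dp[12]=3, dp[13]=4, dp[14]=5, dp[15]=6, dp[16]=7
Minimum coins for 16 = 7


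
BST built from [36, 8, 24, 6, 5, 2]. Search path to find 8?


BST root = 36
Search for 8: compare at each node
Path: [36, 8]


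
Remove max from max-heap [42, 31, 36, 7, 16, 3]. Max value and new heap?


Max = 42
Replace root with last, heapify down
Resulting heap: [36, 31, 3, 7, 16]


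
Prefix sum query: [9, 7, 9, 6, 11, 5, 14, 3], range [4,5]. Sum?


Prefix sums: [0, 9, 16, 25, 31, 42, 47, 61, 64]
Sum[4..5] = prefix[6] - prefix[4] = 47 - 31 = 16


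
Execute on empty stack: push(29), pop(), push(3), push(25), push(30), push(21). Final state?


push(29) -> [29]
pop() returns 29 -> []
push(3) -> [3]
push(25) -> [3, 25]
push(30) -> [3, 25, 30]
push(21) -> [3, 25, 30, 21]
Final stack (bottom to top): [3, 25, 30, 21]


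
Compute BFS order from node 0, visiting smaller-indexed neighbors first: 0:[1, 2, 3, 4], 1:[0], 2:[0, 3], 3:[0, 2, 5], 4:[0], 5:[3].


BFS queue: start with [0]
Visit order: [0, 1, 2, 3, 4, 5]


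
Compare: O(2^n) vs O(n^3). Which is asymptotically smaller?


cubic grows slower than exponential
O(n^3) is asymptotically smaller; O(2^n) grows faster


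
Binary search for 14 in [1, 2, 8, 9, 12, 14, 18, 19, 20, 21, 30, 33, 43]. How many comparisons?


Search for 14:
[0,12] mid=6 arr[6]=18
[0,5] mid=2 arr[2]=8
[3,5] mid=4 arr[4]=12
[5,5] mid=5 arr[5]=14
Total: 4 comparisons


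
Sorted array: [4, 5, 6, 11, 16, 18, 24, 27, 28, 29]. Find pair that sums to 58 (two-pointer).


Two pointers: lo=0, hi=9
No pair sums to 58


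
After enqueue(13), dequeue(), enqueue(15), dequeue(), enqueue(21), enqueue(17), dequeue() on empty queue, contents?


enqueue(13) -> [13]
dequeue() returns 13 -> []
enqueue(15) -> [15]
dequeue() returns 15 -> []
enqueue(21) -> [21]
enqueue(17) -> [21, 17]
dequeue() returns 21 -> [17]
Final queue (front to back): [17]


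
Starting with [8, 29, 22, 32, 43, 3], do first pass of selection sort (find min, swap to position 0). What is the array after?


After one pass: [3, 29, 22, 32, 43, 8]


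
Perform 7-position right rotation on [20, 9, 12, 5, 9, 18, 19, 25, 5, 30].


Right rotate by 7: [5, 9, 18, 19, 25, 5, 30, 20, 9, 12]


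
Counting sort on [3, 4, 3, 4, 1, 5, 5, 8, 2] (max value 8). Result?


Count array: [0, 1, 1, 2, 2, 2, 0, 0, 1]
Reconstruct: [1, 2, 3, 3, 4, 4, 5, 5, 8]


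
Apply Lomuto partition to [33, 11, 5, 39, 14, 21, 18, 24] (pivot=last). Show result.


Elements <= 24 go left of pivot.
Result: [11, 5, 14, 21, 18, 24, 33, 39], pivot at index 5


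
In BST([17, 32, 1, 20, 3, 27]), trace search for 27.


BST root = 17
Search for 27: compare at each node
Path: [17, 32, 20, 27]


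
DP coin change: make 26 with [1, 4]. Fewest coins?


dp[0]=0; dp[i]=1+min(dp[i-c] for c in coins)
...dp[21]=6, dp[22]=7, dp[23]=8, dp[24]=6, dp[25]=7, dp[26]=8
Minimum coins for 26 = 8


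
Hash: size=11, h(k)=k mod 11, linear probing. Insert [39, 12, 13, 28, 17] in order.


Insertions: 39->slot 6; 12->slot 1; 13->slot 2; 28->slot 7; 17->slot 8
Table: [None, 12, 13, None, None, None, 39, 28, 17, None, None]


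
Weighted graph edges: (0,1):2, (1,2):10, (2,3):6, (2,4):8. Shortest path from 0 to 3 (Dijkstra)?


Dijkstra from 0:
Distances: {0: 0, 1: 2, 2: 12, 3: 18, 4: 20}
Shortest distance to 3 = 18, path = [0, 1, 2, 3]


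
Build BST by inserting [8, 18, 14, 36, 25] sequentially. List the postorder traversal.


Root = 8; build tree by BST insertion.
Postorder traversal: [14, 25, 36, 18, 8]


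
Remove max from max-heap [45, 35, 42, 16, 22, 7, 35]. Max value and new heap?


Max = 45
Replace root with last, heapify down
Resulting heap: [42, 35, 35, 16, 22, 7]


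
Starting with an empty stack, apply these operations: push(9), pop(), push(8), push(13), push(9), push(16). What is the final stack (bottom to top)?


push(9) -> [9]
pop() returns 9 -> []
push(8) -> [8]
push(13) -> [8, 13]
push(9) -> [8, 13, 9]
push(16) -> [8, 13, 9, 16]
Final stack (bottom to top): [8, 13, 9, 16]


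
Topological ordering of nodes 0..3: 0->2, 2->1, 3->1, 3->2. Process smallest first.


Kahn's algorithm, process smallest node first
Order: [0, 3, 2, 1]


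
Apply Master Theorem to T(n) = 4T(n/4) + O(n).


a=4, b=4, c=1. log_4(4)=1 = c=1. Case 2: O(n^c log n) = O(n log n)
Complexity: O(n log n)


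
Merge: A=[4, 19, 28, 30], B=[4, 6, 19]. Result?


Compare heads, take smaller each step.
Merged: [4, 4, 6, 19, 19, 28, 30]


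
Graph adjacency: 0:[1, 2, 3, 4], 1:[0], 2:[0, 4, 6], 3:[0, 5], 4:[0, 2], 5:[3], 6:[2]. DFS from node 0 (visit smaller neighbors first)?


DFS stack-based: start with [0]
Visit order: [0, 1, 2, 4, 6, 3, 5]


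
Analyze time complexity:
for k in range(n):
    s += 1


Per nesting level: O(n) = O(n)
Complexity: O(n)


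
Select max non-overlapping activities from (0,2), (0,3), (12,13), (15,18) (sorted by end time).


Greedy: pick earliest-ending, then skip overlaps.
Selected (3 activities): [(0, 2), (12, 13), (15, 18)]


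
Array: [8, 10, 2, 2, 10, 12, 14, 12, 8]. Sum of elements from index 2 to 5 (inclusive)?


Prefix sums: [0, 8, 18, 20, 22, 32, 44, 58, 70, 78]
Sum[2..5] = prefix[6] - prefix[2] = 44 - 18 = 26


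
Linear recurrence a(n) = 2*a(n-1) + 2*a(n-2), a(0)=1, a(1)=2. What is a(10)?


Build bottom-up:
...a(8)=2448, a(9)=6688, a(10)=2*6688+2*2448=18272


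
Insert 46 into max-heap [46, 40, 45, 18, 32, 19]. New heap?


Append 46: [46, 40, 45, 18, 32, 19, 46]
Bubble up: swap idx 6(46) with idx 2(45)
Result: [46, 40, 46, 18, 32, 19, 45]


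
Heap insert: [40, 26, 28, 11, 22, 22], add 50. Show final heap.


Append 50: [40, 26, 28, 11, 22, 22, 50]
Bubble up: swap idx 6(50) with idx 2(28); swap idx 2(50) with idx 0(40)
Result: [50, 26, 40, 11, 22, 22, 28]


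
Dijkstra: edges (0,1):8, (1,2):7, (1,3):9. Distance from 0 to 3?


Dijkstra from 0:
Distances: {0: 0, 1: 8, 2: 15, 3: 17}
Shortest distance to 3 = 17, path = [0, 1, 3]


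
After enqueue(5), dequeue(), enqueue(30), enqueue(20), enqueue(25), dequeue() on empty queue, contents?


enqueue(5) -> [5]
dequeue() returns 5 -> []
enqueue(30) -> [30]
enqueue(20) -> [30, 20]
enqueue(25) -> [30, 20, 25]
dequeue() returns 30 -> [20, 25]
Final queue (front to back): [20, 25]


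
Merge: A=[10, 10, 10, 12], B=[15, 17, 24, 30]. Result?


Compare heads, take smaller each step.
Merged: [10, 10, 10, 12, 15, 17, 24, 30]


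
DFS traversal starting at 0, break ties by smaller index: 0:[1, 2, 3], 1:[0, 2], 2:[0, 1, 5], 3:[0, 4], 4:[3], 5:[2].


DFS stack-based: start with [0]
Visit order: [0, 1, 2, 5, 3, 4]


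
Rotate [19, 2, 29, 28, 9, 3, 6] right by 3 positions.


Right rotate by 3: [9, 3, 6, 19, 2, 29, 28]


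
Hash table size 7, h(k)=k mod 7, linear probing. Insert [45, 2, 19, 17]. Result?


Insertions: 45->slot 3; 2->slot 2; 19->slot 5; 17->slot 4
Table: [None, None, 2, 45, 17, 19, None]


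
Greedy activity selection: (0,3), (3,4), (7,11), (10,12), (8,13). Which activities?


Greedy: pick earliest-ending, then skip overlaps.
Selected (3 activities): [(0, 3), (3, 4), (7, 11)]


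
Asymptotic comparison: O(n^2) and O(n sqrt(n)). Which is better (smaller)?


n^1.5 grows slower than quadratic
O(n sqrt(n)) is asymptotically smaller; O(n^2) grows faster


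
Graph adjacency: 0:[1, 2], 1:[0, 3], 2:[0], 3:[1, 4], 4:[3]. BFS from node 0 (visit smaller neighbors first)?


BFS queue: start with [0]
Visit order: [0, 1, 2, 3, 4]


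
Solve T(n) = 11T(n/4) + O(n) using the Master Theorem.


a=11, b=4, c=1. log_4(11)=1.730 > c=1. Case 1: O(n^log_b(a)) = O(n^1.730)
Complexity: O(n^1.730)


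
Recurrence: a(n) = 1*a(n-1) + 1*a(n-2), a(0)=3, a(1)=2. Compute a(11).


Build bottom-up:
...a(9)=131, a(10)=212, a(11)=1*212+1*131=343


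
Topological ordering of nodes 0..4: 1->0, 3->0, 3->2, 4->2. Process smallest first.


Kahn's algorithm, process smallest node first
Order: [1, 3, 0, 4, 2]


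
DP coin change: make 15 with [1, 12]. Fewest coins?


dp[0]=0; dp[i]=1+min(dp[i-c] for c in coins)
...dp[10]=10, dp[11]=11, dp[12]=1, dp[13]=2, dp[14]=3, dp[15]=4
Minimum coins for 15 = 4


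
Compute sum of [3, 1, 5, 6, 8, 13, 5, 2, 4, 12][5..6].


Prefix sums: [0, 3, 4, 9, 15, 23, 36, 41, 43, 47, 59]
Sum[5..6] = prefix[7] - prefix[5] = 41 - 23 = 18


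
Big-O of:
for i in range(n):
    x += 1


Per nesting level: O(n) = O(n)
Complexity: O(n)


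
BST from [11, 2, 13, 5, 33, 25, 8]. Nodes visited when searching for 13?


BST root = 11
Search for 13: compare at each node
Path: [11, 13]


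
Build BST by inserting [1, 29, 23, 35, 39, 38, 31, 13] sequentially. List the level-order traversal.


Root = 1; build tree by BST insertion.
Level-Order traversal: [1, 29, 23, 35, 13, 31, 39, 38]


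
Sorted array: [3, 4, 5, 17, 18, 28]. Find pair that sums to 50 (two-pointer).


Two pointers: lo=0, hi=5
No pair sums to 50


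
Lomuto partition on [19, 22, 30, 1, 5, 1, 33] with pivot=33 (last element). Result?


Elements <= 33 go left of pivot.
Result: [19, 22, 30, 1, 5, 1, 33], pivot at index 6


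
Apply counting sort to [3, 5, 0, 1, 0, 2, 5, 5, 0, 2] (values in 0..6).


Count array: [3, 1, 2, 1, 0, 3, 0]
Reconstruct: [0, 0, 0, 1, 2, 2, 3, 5, 5, 5]


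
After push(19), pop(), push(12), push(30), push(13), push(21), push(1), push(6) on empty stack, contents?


push(19) -> [19]
pop() returns 19 -> []
push(12) -> [12]
push(30) -> [12, 30]
push(13) -> [12, 30, 13]
push(21) -> [12, 30, 13, 21]
push(1) -> [12, 30, 13, 21, 1]
push(6) -> [12, 30, 13, 21, 1, 6]
Final stack (bottom to top): [12, 30, 13, 21, 1, 6]


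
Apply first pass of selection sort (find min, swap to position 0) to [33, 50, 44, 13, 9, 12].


After one pass: [9, 50, 44, 13, 33, 12]


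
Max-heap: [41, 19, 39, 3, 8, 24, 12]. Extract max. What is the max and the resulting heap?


Max = 41
Replace root with last, heapify down
Resulting heap: [39, 19, 24, 3, 8, 12]


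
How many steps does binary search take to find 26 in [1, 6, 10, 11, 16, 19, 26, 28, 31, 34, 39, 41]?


Search for 26:
[0,11] mid=5 arr[5]=19
[6,11] mid=8 arr[8]=31
[6,7] mid=6 arr[6]=26
Total: 3 comparisons


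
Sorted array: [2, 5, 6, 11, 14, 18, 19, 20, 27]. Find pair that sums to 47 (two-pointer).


Two pointers: lo=0, hi=8
Found pair: (20, 27) summing to 47


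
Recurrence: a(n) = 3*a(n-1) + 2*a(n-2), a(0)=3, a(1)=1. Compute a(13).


Build bottom-up:
...a(11)=761549, a(12)=2712297, a(13)=3*2712297+2*761549=9659989


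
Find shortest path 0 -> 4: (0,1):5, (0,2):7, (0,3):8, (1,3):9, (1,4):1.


Dijkstra from 0:
Distances: {0: 0, 1: 5, 2: 7, 3: 8, 4: 6}
Shortest distance to 4 = 6, path = [0, 1, 4]


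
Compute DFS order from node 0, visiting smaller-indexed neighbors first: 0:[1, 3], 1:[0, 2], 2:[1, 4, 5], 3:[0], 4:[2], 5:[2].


DFS stack-based: start with [0]
Visit order: [0, 1, 2, 4, 5, 3]


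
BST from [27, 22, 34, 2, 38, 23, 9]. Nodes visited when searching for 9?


BST root = 27
Search for 9: compare at each node
Path: [27, 22, 2, 9]


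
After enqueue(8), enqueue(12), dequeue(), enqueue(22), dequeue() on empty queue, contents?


enqueue(8) -> [8]
enqueue(12) -> [8, 12]
dequeue() returns 8 -> [12]
enqueue(22) -> [12, 22]
dequeue() returns 12 -> [22]
Final queue (front to back): [22]


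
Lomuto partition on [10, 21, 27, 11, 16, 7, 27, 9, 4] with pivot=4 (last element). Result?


Elements <= 4 go left of pivot.
Result: [4, 21, 27, 11, 16, 7, 27, 9, 10], pivot at index 0


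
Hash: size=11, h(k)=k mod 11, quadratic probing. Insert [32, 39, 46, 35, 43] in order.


Insertions: 32->slot 10; 39->slot 6; 46->slot 2; 35->slot 3; 43->slot 0
Table: [43, None, 46, 35, None, None, 39, None, None, None, 32]


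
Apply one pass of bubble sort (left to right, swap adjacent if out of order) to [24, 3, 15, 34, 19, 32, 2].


After one pass: [3, 15, 24, 19, 32, 2, 34]


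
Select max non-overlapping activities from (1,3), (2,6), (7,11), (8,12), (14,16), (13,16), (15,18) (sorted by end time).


Greedy: pick earliest-ending, then skip overlaps.
Selected (3 activities): [(1, 3), (7, 11), (14, 16)]


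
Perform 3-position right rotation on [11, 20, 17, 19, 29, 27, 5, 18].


Right rotate by 3: [27, 5, 18, 11, 20, 17, 19, 29]


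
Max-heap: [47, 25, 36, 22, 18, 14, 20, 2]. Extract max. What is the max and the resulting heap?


Max = 47
Replace root with last, heapify down
Resulting heap: [36, 25, 20, 22, 18, 14, 2]


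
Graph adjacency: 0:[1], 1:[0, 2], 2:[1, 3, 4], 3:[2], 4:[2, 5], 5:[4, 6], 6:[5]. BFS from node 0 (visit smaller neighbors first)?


BFS queue: start with [0]
Visit order: [0, 1, 2, 3, 4, 5, 6]


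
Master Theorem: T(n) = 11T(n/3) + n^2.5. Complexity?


a=11, b=3, c=2.5. log_3(11)=2.183 < c=2.5. Case 3: O(n^c) = O(n^2.500)
Complexity: O(n^2.500)


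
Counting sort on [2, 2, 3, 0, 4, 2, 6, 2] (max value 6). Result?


Count array: [1, 0, 4, 1, 1, 0, 1]
Reconstruct: [0, 2, 2, 2, 2, 3, 4, 6]


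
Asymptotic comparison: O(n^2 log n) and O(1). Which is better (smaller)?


constant grows slower than n^2 log n
O(1) is asymptotically smaller; O(n^2 log n) grows faster


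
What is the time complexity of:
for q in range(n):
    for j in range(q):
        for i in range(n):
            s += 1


Per nesting level: O(n) * O(n) [triangular over q] * O(n) = O(n^3)
Complexity: O(n^3)


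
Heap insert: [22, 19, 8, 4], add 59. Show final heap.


Append 59: [22, 19, 8, 4, 59]
Bubble up: swap idx 4(59) with idx 1(19); swap idx 1(59) with idx 0(22)
Result: [59, 22, 8, 4, 19]


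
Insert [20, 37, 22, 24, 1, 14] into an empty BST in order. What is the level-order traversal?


Root = 20; build tree by BST insertion.
Level-Order traversal: [20, 1, 37, 14, 22, 24]


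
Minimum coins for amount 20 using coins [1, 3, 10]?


dp[0]=0; dp[i]=1+min(dp[i-c] for c in coins)
...dp[15]=4, dp[16]=3, dp[17]=4, dp[18]=5, dp[19]=4, dp[20]=2
Minimum coins for 20 = 2


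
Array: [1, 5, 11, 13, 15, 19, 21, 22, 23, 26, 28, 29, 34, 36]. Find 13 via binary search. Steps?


Search for 13:
[0,13] mid=6 arr[6]=21
[0,5] mid=2 arr[2]=11
[3,5] mid=4 arr[4]=15
[3,3] mid=3 arr[3]=13
Total: 4 comparisons


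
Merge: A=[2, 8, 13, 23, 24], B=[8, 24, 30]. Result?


Compare heads, take smaller each step.
Merged: [2, 8, 8, 13, 23, 24, 24, 30]


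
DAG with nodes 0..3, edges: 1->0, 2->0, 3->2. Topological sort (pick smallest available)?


Kahn's algorithm, process smallest node first
Order: [1, 3, 2, 0]


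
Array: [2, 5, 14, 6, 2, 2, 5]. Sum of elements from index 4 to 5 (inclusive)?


Prefix sums: [0, 2, 7, 21, 27, 29, 31, 36]
Sum[4..5] = prefix[6] - prefix[4] = 31 - 27 = 4


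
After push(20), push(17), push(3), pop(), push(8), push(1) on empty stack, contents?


push(20) -> [20]
push(17) -> [20, 17]
push(3) -> [20, 17, 3]
pop() returns 3 -> [20, 17]
push(8) -> [20, 17, 8]
push(1) -> [20, 17, 8, 1]
Final stack (bottom to top): [20, 17, 8, 1]


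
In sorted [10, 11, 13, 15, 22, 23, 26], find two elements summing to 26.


Two pointers: lo=0, hi=6
Found pair: (11, 15) summing to 26


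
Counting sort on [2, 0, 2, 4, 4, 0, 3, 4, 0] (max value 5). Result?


Count array: [3, 0, 2, 1, 3, 0]
Reconstruct: [0, 0, 0, 2, 2, 3, 4, 4, 4]


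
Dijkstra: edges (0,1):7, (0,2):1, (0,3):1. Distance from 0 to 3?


Dijkstra from 0:
Distances: {0: 0, 1: 7, 2: 1, 3: 1}
Shortest distance to 3 = 1, path = [0, 3]


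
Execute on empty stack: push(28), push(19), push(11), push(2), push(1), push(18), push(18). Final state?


push(28) -> [28]
push(19) -> [28, 19]
push(11) -> [28, 19, 11]
push(2) -> [28, 19, 11, 2]
push(1) -> [28, 19, 11, 2, 1]
push(18) -> [28, 19, 11, 2, 1, 18]
push(18) -> [28, 19, 11, 2, 1, 18, 18]
Final stack (bottom to top): [28, 19, 11, 2, 1, 18, 18]


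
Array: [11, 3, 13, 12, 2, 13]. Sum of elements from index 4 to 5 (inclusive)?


Prefix sums: [0, 11, 14, 27, 39, 41, 54]
Sum[4..5] = prefix[6] - prefix[4] = 54 - 39 = 15


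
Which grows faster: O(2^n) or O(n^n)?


exponential grows slower than n^n
O(2^n) is asymptotically smaller; O(n^n) grows faster


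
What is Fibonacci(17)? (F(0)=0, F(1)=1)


F(n)=F(n-1)+F(n-2)
...F(15)=610, F(16)=987, F(17)=1597


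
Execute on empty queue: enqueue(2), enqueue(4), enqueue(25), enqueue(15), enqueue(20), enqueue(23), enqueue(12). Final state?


enqueue(2) -> [2]
enqueue(4) -> [2, 4]
enqueue(25) -> [2, 4, 25]
enqueue(15) -> [2, 4, 25, 15]
enqueue(20) -> [2, 4, 25, 15, 20]
enqueue(23) -> [2, 4, 25, 15, 20, 23]
enqueue(12) -> [2, 4, 25, 15, 20, 23, 12]
Final queue (front to back): [2, 4, 25, 15, 20, 23, 12]


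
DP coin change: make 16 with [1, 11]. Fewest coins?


dp[0]=0; dp[i]=1+min(dp[i-c] for c in coins)
...dp[11]=1, dp[12]=2, dp[13]=3, dp[14]=4, dp[15]=5, dp[16]=6
Minimum coins for 16 = 6


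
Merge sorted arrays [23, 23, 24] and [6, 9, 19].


Compare heads, take smaller each step.
Merged: [6, 9, 19, 23, 23, 24]


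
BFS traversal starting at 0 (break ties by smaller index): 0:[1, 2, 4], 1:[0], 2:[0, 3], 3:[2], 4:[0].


BFS queue: start with [0]
Visit order: [0, 1, 2, 4, 3]


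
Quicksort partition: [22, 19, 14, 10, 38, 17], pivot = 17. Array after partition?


Elements <= 17 go left of pivot.
Result: [14, 10, 17, 19, 38, 22], pivot at index 2


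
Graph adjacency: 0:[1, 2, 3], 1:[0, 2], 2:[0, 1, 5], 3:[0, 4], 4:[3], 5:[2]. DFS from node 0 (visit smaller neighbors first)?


DFS stack-based: start with [0]
Visit order: [0, 1, 2, 5, 3, 4]


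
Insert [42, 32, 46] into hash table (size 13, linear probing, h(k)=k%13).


Insertions: 42->slot 3; 32->slot 6; 46->slot 7
Table: [None, None, None, 42, None, None, 32, 46, None, None, None, None, None]


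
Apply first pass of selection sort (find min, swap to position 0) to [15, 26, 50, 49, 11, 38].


After one pass: [11, 26, 50, 49, 15, 38]


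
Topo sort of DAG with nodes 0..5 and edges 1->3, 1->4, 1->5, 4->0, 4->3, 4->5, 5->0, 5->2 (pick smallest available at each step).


Kahn's algorithm, process smallest node first
Order: [1, 4, 3, 5, 0, 2]


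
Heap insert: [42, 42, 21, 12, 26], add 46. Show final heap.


Append 46: [42, 42, 21, 12, 26, 46]
Bubble up: swap idx 5(46) with idx 2(21); swap idx 2(46) with idx 0(42)
Result: [46, 42, 42, 12, 26, 21]
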